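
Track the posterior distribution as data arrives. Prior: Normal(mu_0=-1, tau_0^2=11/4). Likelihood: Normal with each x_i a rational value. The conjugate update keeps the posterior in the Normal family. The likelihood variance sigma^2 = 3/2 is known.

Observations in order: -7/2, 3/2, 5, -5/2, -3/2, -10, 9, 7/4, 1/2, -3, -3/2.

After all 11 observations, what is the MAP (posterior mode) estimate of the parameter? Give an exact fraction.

-211/508

obs 1: x=-7/2 → posterior Normal(-89/34, 33/34)
obs 2: x=3/2 → posterior Normal(-1, 33/56)
obs 3: x=5 → posterior Normal(9/13, 11/26)
obs 4: x=-5/2 → posterior Normal(-1/100, 33/100)
obs 5: x=-3/2 → posterior Normal(-17/61, 33/122)
obs 6: x=-10 → posterior Normal(-127/72, 11/48)
obs 7: x=9 → posterior Normal(-28/83, 33/166)
obs 8: x=7/4 → posterior Normal(-35/376, 33/188)
obs 9: x=1/2 → posterior Normal(-13/420, 11/70)
obs 10: x=-3 → posterior Normal(-5/16, 33/232)
obs 11: x=-3/2 → posterior Normal(-211/508, 33/254)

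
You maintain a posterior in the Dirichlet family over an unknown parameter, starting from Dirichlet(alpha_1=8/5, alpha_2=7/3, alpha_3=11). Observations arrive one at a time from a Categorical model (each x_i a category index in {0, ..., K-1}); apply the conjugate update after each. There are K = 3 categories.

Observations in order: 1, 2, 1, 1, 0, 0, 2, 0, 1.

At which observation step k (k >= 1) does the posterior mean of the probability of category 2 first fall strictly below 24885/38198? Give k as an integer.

k = 4

obs 1: x=1 → posterior Dirichlet(8/5, 10/3, 11)
obs 2: x=2 → posterior Dirichlet(8/5, 10/3, 12)
obs 3: x=1 → posterior Dirichlet(8/5, 13/3, 12)
obs 4: x=1 → posterior Dirichlet(8/5, 16/3, 12)
obs 5: x=0 → posterior Dirichlet(13/5, 16/3, 12)
obs 6: x=0 → posterior Dirichlet(18/5, 16/3, 12)
obs 7: x=2 → posterior Dirichlet(18/5, 16/3, 13)
obs 8: x=0 → posterior Dirichlet(23/5, 16/3, 13)
obs 9: x=1 → posterior Dirichlet(23/5, 19/3, 13)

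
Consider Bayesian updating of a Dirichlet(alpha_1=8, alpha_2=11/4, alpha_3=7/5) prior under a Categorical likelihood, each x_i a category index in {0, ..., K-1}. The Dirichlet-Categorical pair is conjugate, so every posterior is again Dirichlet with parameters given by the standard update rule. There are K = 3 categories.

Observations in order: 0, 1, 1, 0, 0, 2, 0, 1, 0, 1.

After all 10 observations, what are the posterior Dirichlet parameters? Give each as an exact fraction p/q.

alpha_1=13, alpha_2=27/4, alpha_3=12/5

obs 1: x=0 → posterior Dirichlet(9, 11/4, 7/5)
obs 2: x=1 → posterior Dirichlet(9, 15/4, 7/5)
obs 3: x=1 → posterior Dirichlet(9, 19/4, 7/5)
obs 4: x=0 → posterior Dirichlet(10, 19/4, 7/5)
obs 5: x=0 → posterior Dirichlet(11, 19/4, 7/5)
obs 6: x=2 → posterior Dirichlet(11, 19/4, 12/5)
obs 7: x=0 → posterior Dirichlet(12, 19/4, 12/5)
obs 8: x=1 → posterior Dirichlet(12, 23/4, 12/5)
obs 9: x=0 → posterior Dirichlet(13, 23/4, 12/5)
obs 10: x=1 → posterior Dirichlet(13, 27/4, 12/5)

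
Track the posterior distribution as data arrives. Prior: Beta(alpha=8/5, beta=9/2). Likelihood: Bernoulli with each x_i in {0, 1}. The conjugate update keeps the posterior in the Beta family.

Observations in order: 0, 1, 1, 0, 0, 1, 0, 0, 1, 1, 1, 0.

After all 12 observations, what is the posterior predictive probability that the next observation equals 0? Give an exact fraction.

obs 1: x=0 → posterior Beta(8/5, 11/2)
obs 2: x=1 → posterior Beta(13/5, 11/2)
obs 3: x=1 → posterior Beta(18/5, 11/2)
obs 4: x=0 → posterior Beta(18/5, 13/2)
obs 5: x=0 → posterior Beta(18/5, 15/2)
obs 6: x=1 → posterior Beta(23/5, 15/2)
obs 7: x=0 → posterior Beta(23/5, 17/2)
obs 8: x=0 → posterior Beta(23/5, 19/2)
obs 9: x=1 → posterior Beta(28/5, 19/2)
obs 10: x=1 → posterior Beta(33/5, 19/2)
obs 11: x=1 → posterior Beta(38/5, 19/2)
obs 12: x=0 → posterior Beta(38/5, 21/2)

105/181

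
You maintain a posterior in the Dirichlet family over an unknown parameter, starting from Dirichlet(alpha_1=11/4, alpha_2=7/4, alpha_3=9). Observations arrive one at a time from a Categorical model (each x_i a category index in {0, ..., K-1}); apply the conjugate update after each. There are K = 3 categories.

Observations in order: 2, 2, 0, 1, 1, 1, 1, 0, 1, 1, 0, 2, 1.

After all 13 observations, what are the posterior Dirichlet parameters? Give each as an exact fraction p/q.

obs 1: x=2 → posterior Dirichlet(11/4, 7/4, 10)
obs 2: x=2 → posterior Dirichlet(11/4, 7/4, 11)
obs 3: x=0 → posterior Dirichlet(15/4, 7/4, 11)
obs 4: x=1 → posterior Dirichlet(15/4, 11/4, 11)
obs 5: x=1 → posterior Dirichlet(15/4, 15/4, 11)
obs 6: x=1 → posterior Dirichlet(15/4, 19/4, 11)
obs 7: x=1 → posterior Dirichlet(15/4, 23/4, 11)
obs 8: x=0 → posterior Dirichlet(19/4, 23/4, 11)
obs 9: x=1 → posterior Dirichlet(19/4, 27/4, 11)
obs 10: x=1 → posterior Dirichlet(19/4, 31/4, 11)
obs 11: x=0 → posterior Dirichlet(23/4, 31/4, 11)
obs 12: x=2 → posterior Dirichlet(23/4, 31/4, 12)
obs 13: x=1 → posterior Dirichlet(23/4, 35/4, 12)

alpha_1=23/4, alpha_2=35/4, alpha_3=12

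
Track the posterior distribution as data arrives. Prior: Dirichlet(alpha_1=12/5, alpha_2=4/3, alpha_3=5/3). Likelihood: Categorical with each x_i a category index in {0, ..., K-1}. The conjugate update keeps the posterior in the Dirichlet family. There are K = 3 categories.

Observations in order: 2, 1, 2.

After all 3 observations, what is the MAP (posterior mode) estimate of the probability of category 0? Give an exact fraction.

7/27

obs 1: x=2 → posterior Dirichlet(12/5, 4/3, 8/3)
obs 2: x=1 → posterior Dirichlet(12/5, 7/3, 8/3)
obs 3: x=2 → posterior Dirichlet(12/5, 7/3, 11/3)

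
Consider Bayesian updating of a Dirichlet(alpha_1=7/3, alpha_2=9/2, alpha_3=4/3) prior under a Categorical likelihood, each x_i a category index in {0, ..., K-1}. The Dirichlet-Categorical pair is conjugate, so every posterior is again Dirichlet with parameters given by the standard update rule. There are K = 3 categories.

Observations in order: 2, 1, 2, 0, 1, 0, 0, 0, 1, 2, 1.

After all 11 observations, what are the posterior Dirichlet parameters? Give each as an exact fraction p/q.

obs 1: x=2 → posterior Dirichlet(7/3, 9/2, 7/3)
obs 2: x=1 → posterior Dirichlet(7/3, 11/2, 7/3)
obs 3: x=2 → posterior Dirichlet(7/3, 11/2, 10/3)
obs 4: x=0 → posterior Dirichlet(10/3, 11/2, 10/3)
obs 5: x=1 → posterior Dirichlet(10/3, 13/2, 10/3)
obs 6: x=0 → posterior Dirichlet(13/3, 13/2, 10/3)
obs 7: x=0 → posterior Dirichlet(16/3, 13/2, 10/3)
obs 8: x=0 → posterior Dirichlet(19/3, 13/2, 10/3)
obs 9: x=1 → posterior Dirichlet(19/3, 15/2, 10/3)
obs 10: x=2 → posterior Dirichlet(19/3, 15/2, 13/3)
obs 11: x=1 → posterior Dirichlet(19/3, 17/2, 13/3)

alpha_1=19/3, alpha_2=17/2, alpha_3=13/3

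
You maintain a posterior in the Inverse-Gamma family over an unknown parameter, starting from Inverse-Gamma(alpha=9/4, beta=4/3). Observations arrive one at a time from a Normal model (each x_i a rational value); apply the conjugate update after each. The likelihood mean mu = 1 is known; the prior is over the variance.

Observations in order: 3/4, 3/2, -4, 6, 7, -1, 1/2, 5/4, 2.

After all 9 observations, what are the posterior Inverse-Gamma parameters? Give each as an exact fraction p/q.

obs 1: x=3/4 → posterior Inverse-Gamma(11/4, 131/96)
obs 2: x=3/2 → posterior Inverse-Gamma(13/4, 143/96)
obs 3: x=-4 → posterior Inverse-Gamma(15/4, 1343/96)
obs 4: x=6 → posterior Inverse-Gamma(17/4, 2543/96)
obs 5: x=7 → posterior Inverse-Gamma(19/4, 4271/96)
obs 6: x=-1 → posterior Inverse-Gamma(21/4, 4463/96)
obs 7: x=1/2 → posterior Inverse-Gamma(23/4, 4475/96)
obs 8: x=5/4 → posterior Inverse-Gamma(25/4, 2239/48)
obs 9: x=2 → posterior Inverse-Gamma(27/4, 2263/48)

alpha=27/4, beta=2263/48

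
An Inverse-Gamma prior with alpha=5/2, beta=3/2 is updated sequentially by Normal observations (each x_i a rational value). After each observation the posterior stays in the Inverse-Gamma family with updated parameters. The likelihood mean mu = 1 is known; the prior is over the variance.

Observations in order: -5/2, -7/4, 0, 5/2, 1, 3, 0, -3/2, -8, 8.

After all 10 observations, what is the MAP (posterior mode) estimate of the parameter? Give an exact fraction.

obs 1: x=-5/2 → posterior Inverse-Gamma(3, 61/8)
obs 2: x=-7/4 → posterior Inverse-Gamma(7/2, 365/32)
obs 3: x=0 → posterior Inverse-Gamma(4, 381/32)
obs 4: x=5/2 → posterior Inverse-Gamma(9/2, 417/32)
obs 5: x=1 → posterior Inverse-Gamma(5, 417/32)
obs 6: x=3 → posterior Inverse-Gamma(11/2, 481/32)
obs 7: x=0 → posterior Inverse-Gamma(6, 497/32)
obs 8: x=-3/2 → posterior Inverse-Gamma(13/2, 597/32)
obs 9: x=-8 → posterior Inverse-Gamma(7, 1893/32)
obs 10: x=8 → posterior Inverse-Gamma(15/2, 2677/32)

2677/272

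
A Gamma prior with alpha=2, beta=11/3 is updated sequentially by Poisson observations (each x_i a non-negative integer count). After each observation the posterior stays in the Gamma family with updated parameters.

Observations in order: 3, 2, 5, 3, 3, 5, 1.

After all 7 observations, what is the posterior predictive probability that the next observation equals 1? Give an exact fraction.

obs 1: x=3 → posterior Gamma(5, 14/3)
obs 2: x=2 → posterior Gamma(7, 17/3)
obs 3: x=5 → posterior Gamma(12, 20/3)
obs 4: x=3 → posterior Gamma(15, 23/3)
obs 5: x=3 → posterior Gamma(18, 26/3)
obs 6: x=5 → posterior Gamma(23, 29/3)
obs 7: x=1 → posterior Gamma(24, 32/3)

95704415696513942849074108340184809472/399669593472470313551127910614013671875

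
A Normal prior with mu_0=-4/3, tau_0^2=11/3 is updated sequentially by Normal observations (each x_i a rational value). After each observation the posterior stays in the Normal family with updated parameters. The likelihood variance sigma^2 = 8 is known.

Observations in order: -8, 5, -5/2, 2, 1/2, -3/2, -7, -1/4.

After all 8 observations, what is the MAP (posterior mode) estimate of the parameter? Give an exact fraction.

obs 1: x=-8 → posterior Normal(-24/7, 88/35)
obs 2: x=5 → posterior Normal(-65/46, 44/23)
obs 3: x=-5/2 → posterior Normal(-185/114, 88/57)
obs 4: x=2 → posterior Normal(-141/136, 22/17)
obs 5: x=1/2 → posterior Normal(-65/79, 88/79)
obs 6: x=-3/2 → posterior Normal(-163/180, 44/45)
obs 7: x=-7 → posterior Normal(-317/202, 88/101)
obs 8: x=-1/4 → posterior Normal(-645/448, 11/14)

-645/448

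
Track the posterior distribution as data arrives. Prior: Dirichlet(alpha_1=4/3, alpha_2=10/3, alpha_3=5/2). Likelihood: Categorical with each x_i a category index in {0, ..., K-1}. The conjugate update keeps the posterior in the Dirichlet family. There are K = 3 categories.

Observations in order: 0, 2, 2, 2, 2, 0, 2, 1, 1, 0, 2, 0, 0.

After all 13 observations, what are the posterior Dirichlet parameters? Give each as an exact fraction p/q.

alpha_1=19/3, alpha_2=16/3, alpha_3=17/2

obs 1: x=0 → posterior Dirichlet(7/3, 10/3, 5/2)
obs 2: x=2 → posterior Dirichlet(7/3, 10/3, 7/2)
obs 3: x=2 → posterior Dirichlet(7/3, 10/3, 9/2)
obs 4: x=2 → posterior Dirichlet(7/3, 10/3, 11/2)
obs 5: x=2 → posterior Dirichlet(7/3, 10/3, 13/2)
obs 6: x=0 → posterior Dirichlet(10/3, 10/3, 13/2)
obs 7: x=2 → posterior Dirichlet(10/3, 10/3, 15/2)
obs 8: x=1 → posterior Dirichlet(10/3, 13/3, 15/2)
obs 9: x=1 → posterior Dirichlet(10/3, 16/3, 15/2)
obs 10: x=0 → posterior Dirichlet(13/3, 16/3, 15/2)
obs 11: x=2 → posterior Dirichlet(13/3, 16/3, 17/2)
obs 12: x=0 → posterior Dirichlet(16/3, 16/3, 17/2)
obs 13: x=0 → posterior Dirichlet(19/3, 16/3, 17/2)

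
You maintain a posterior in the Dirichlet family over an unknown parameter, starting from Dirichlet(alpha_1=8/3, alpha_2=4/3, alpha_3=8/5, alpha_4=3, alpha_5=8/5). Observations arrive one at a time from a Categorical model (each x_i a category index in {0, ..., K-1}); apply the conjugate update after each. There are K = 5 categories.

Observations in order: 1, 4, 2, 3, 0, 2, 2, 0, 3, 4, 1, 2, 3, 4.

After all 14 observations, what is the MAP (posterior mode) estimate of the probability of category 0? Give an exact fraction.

obs 1: x=1 → posterior Dirichlet(8/3, 7/3, 8/5, 3, 8/5)
obs 2: x=4 → posterior Dirichlet(8/3, 7/3, 8/5, 3, 13/5)
obs 3: x=2 → posterior Dirichlet(8/3, 7/3, 13/5, 3, 13/5)
obs 4: x=3 → posterior Dirichlet(8/3, 7/3, 13/5, 4, 13/5)
obs 5: x=0 → posterior Dirichlet(11/3, 7/3, 13/5, 4, 13/5)
obs 6: x=2 → posterior Dirichlet(11/3, 7/3, 18/5, 4, 13/5)
obs 7: x=2 → posterior Dirichlet(11/3, 7/3, 23/5, 4, 13/5)
obs 8: x=0 → posterior Dirichlet(14/3, 7/3, 23/5, 4, 13/5)
obs 9: x=3 → posterior Dirichlet(14/3, 7/3, 23/5, 5, 13/5)
obs 10: x=4 → posterior Dirichlet(14/3, 7/3, 23/5, 5, 18/5)
obs 11: x=1 → posterior Dirichlet(14/3, 10/3, 23/5, 5, 18/5)
obs 12: x=2 → posterior Dirichlet(14/3, 10/3, 28/5, 5, 18/5)
obs 13: x=3 → posterior Dirichlet(14/3, 10/3, 28/5, 6, 18/5)
obs 14: x=4 → posterior Dirichlet(14/3, 10/3, 28/5, 6, 23/5)

55/288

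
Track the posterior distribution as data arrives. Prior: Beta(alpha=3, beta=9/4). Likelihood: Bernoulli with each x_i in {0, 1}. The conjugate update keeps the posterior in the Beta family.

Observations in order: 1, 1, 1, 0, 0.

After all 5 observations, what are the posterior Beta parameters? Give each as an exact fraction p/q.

alpha=6, beta=17/4

obs 1: x=1 → posterior Beta(4, 9/4)
obs 2: x=1 → posterior Beta(5, 9/4)
obs 3: x=1 → posterior Beta(6, 9/4)
obs 4: x=0 → posterior Beta(6, 13/4)
obs 5: x=0 → posterior Beta(6, 17/4)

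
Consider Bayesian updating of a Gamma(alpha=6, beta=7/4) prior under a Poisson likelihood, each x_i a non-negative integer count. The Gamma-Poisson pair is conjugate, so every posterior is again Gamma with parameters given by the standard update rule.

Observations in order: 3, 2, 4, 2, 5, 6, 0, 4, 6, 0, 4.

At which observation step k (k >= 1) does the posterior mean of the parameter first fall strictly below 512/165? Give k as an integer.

obs 1: x=3 → posterior Gamma(9, 11/4)
obs 2: x=2 → posterior Gamma(11, 15/4)
obs 3: x=4 → posterior Gamma(15, 19/4)
obs 4: x=2 → posterior Gamma(17, 23/4)
obs 5: x=5 → posterior Gamma(22, 27/4)
obs 6: x=6 → posterior Gamma(28, 31/4)
obs 7: x=0 → posterior Gamma(28, 35/4)
obs 8: x=4 → posterior Gamma(32, 39/4)
obs 9: x=6 → posterior Gamma(38, 43/4)
obs 10: x=0 → posterior Gamma(38, 47/4)
obs 11: x=4 → posterior Gamma(42, 51/4)

k = 2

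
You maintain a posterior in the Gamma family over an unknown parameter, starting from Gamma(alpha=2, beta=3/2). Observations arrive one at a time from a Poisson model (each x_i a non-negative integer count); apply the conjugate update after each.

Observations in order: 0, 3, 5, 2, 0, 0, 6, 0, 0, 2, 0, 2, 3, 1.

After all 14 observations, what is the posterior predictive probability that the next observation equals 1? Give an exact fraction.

31003261493769349634145750166013807650612/99971538734896047460249499950752967950177

obs 1: x=0 → posterior Gamma(2, 5/2)
obs 2: x=3 → posterior Gamma(5, 7/2)
obs 3: x=5 → posterior Gamma(10, 9/2)
obs 4: x=2 → posterior Gamma(12, 11/2)
obs 5: x=0 → posterior Gamma(12, 13/2)
obs 6: x=0 → posterior Gamma(12, 15/2)
obs 7: x=6 → posterior Gamma(18, 17/2)
obs 8: x=0 → posterior Gamma(18, 19/2)
obs 9: x=0 → posterior Gamma(18, 21/2)
obs 10: x=2 → posterior Gamma(20, 23/2)
obs 11: x=0 → posterior Gamma(20, 25/2)
obs 12: x=2 → posterior Gamma(22, 27/2)
obs 13: x=3 → posterior Gamma(25, 29/2)
obs 14: x=1 → posterior Gamma(26, 31/2)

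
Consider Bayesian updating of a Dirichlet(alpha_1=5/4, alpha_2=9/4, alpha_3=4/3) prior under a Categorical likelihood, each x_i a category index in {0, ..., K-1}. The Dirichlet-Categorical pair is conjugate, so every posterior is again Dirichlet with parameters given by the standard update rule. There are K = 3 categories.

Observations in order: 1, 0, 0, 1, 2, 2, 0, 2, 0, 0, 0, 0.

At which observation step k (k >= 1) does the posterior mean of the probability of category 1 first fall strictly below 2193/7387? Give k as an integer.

k = 10

obs 1: x=1 → posterior Dirichlet(5/4, 13/4, 4/3)
obs 2: x=0 → posterior Dirichlet(9/4, 13/4, 4/3)
obs 3: x=0 → posterior Dirichlet(13/4, 13/4, 4/3)
obs 4: x=1 → posterior Dirichlet(13/4, 17/4, 4/3)
obs 5: x=2 → posterior Dirichlet(13/4, 17/4, 7/3)
obs 6: x=2 → posterior Dirichlet(13/4, 17/4, 10/3)
obs 7: x=0 → posterior Dirichlet(17/4, 17/4, 10/3)
obs 8: x=2 → posterior Dirichlet(17/4, 17/4, 13/3)
obs 9: x=0 → posterior Dirichlet(21/4, 17/4, 13/3)
obs 10: x=0 → posterior Dirichlet(25/4, 17/4, 13/3)
obs 11: x=0 → posterior Dirichlet(29/4, 17/4, 13/3)
obs 12: x=0 → posterior Dirichlet(33/4, 17/4, 13/3)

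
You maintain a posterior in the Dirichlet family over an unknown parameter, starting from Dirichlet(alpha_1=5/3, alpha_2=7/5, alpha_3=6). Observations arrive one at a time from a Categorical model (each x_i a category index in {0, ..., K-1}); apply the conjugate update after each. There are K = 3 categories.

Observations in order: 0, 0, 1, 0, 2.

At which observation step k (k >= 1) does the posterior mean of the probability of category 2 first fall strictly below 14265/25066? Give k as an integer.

k = 2

obs 1: x=0 → posterior Dirichlet(8/3, 7/5, 6)
obs 2: x=0 → posterior Dirichlet(11/3, 7/5, 6)
obs 3: x=1 → posterior Dirichlet(11/3, 12/5, 6)
obs 4: x=0 → posterior Dirichlet(14/3, 12/5, 6)
obs 5: x=2 → posterior Dirichlet(14/3, 12/5, 7)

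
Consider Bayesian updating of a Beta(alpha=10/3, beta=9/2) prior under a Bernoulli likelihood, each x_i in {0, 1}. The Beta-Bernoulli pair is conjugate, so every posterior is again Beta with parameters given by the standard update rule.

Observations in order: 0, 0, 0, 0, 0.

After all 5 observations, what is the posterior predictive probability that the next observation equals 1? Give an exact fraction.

20/77

obs 1: x=0 → posterior Beta(10/3, 11/2)
obs 2: x=0 → posterior Beta(10/3, 13/2)
obs 3: x=0 → posterior Beta(10/3, 15/2)
obs 4: x=0 → posterior Beta(10/3, 17/2)
obs 5: x=0 → posterior Beta(10/3, 19/2)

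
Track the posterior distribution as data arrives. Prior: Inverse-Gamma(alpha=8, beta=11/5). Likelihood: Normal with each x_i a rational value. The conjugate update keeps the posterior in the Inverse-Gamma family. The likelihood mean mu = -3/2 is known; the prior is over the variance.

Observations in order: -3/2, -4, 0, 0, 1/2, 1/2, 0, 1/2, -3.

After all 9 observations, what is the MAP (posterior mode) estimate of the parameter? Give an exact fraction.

obs 1: x=-3/2 → posterior Inverse-Gamma(17/2, 11/5)
obs 2: x=-4 → posterior Inverse-Gamma(9, 213/40)
obs 3: x=0 → posterior Inverse-Gamma(19/2, 129/20)
obs 4: x=0 → posterior Inverse-Gamma(10, 303/40)
obs 5: x=1/2 → posterior Inverse-Gamma(21/2, 383/40)
obs 6: x=1/2 → posterior Inverse-Gamma(11, 463/40)
obs 7: x=0 → posterior Inverse-Gamma(23/2, 127/10)
obs 8: x=1/2 → posterior Inverse-Gamma(12, 147/10)
obs 9: x=-3 → posterior Inverse-Gamma(25/2, 633/40)

211/180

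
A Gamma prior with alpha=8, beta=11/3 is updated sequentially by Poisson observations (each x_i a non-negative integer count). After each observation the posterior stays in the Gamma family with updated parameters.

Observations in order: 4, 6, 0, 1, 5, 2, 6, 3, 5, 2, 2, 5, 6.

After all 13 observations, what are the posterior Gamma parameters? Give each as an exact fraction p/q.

obs 1: x=4 → posterior Gamma(12, 14/3)
obs 2: x=6 → posterior Gamma(18, 17/3)
obs 3: x=0 → posterior Gamma(18, 20/3)
obs 4: x=1 → posterior Gamma(19, 23/3)
obs 5: x=5 → posterior Gamma(24, 26/3)
obs 6: x=2 → posterior Gamma(26, 29/3)
obs 7: x=6 → posterior Gamma(32, 32/3)
obs 8: x=3 → posterior Gamma(35, 35/3)
obs 9: x=5 → posterior Gamma(40, 38/3)
obs 10: x=2 → posterior Gamma(42, 41/3)
obs 11: x=2 → posterior Gamma(44, 44/3)
obs 12: x=5 → posterior Gamma(49, 47/3)
obs 13: x=6 → posterior Gamma(55, 50/3)

alpha=55, beta=50/3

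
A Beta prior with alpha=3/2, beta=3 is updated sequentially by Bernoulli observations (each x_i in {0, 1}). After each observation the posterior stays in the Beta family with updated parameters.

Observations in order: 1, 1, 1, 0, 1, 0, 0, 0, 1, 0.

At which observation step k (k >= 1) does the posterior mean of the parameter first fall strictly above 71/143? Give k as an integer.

k = 2

obs 1: x=1 → posterior Beta(5/2, 3)
obs 2: x=1 → posterior Beta(7/2, 3)
obs 3: x=1 → posterior Beta(9/2, 3)
obs 4: x=0 → posterior Beta(9/2, 4)
obs 5: x=1 → posterior Beta(11/2, 4)
obs 6: x=0 → posterior Beta(11/2, 5)
obs 7: x=0 → posterior Beta(11/2, 6)
obs 8: x=0 → posterior Beta(11/2, 7)
obs 9: x=1 → posterior Beta(13/2, 7)
obs 10: x=0 → posterior Beta(13/2, 8)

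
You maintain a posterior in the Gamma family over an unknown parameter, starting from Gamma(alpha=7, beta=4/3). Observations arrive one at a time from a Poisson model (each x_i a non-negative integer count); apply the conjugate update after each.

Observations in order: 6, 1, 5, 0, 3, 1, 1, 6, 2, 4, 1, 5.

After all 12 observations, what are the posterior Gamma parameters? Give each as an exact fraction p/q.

alpha=42, beta=40/3

obs 1: x=6 → posterior Gamma(13, 7/3)
obs 2: x=1 → posterior Gamma(14, 10/3)
obs 3: x=5 → posterior Gamma(19, 13/3)
obs 4: x=0 → posterior Gamma(19, 16/3)
obs 5: x=3 → posterior Gamma(22, 19/3)
obs 6: x=1 → posterior Gamma(23, 22/3)
obs 7: x=1 → posterior Gamma(24, 25/3)
obs 8: x=6 → posterior Gamma(30, 28/3)
obs 9: x=2 → posterior Gamma(32, 31/3)
obs 10: x=4 → posterior Gamma(36, 34/3)
obs 11: x=1 → posterior Gamma(37, 37/3)
obs 12: x=5 → posterior Gamma(42, 40/3)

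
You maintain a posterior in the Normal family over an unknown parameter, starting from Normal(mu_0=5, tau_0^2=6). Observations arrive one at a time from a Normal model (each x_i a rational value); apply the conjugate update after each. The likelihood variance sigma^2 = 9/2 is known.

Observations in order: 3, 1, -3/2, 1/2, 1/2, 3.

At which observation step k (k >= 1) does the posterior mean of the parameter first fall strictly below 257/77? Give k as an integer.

obs 1: x=3 → posterior Normal(27/7, 18/7)
obs 2: x=1 → posterior Normal(31/11, 18/11)
obs 3: x=-3/2 → posterior Normal(5/3, 6/5)
obs 4: x=1/2 → posterior Normal(27/19, 18/19)
obs 5: x=1/2 → posterior Normal(29/23, 18/23)
obs 6: x=3 → posterior Normal(41/27, 2/3)

k = 2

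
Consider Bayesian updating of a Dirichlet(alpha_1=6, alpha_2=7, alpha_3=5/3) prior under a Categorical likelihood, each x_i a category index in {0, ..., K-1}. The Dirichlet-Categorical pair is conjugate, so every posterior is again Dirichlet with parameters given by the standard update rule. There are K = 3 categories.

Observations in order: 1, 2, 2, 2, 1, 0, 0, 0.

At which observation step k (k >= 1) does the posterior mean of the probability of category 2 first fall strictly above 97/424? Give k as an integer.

obs 1: x=1 → posterior Dirichlet(6, 8, 5/3)
obs 2: x=2 → posterior Dirichlet(6, 8, 8/3)
obs 3: x=2 → posterior Dirichlet(6, 8, 11/3)
obs 4: x=2 → posterior Dirichlet(6, 8, 14/3)
obs 5: x=1 → posterior Dirichlet(6, 9, 14/3)
obs 6: x=0 → posterior Dirichlet(7, 9, 14/3)
obs 7: x=0 → posterior Dirichlet(8, 9, 14/3)
obs 8: x=0 → posterior Dirichlet(9, 9, 14/3)

k = 4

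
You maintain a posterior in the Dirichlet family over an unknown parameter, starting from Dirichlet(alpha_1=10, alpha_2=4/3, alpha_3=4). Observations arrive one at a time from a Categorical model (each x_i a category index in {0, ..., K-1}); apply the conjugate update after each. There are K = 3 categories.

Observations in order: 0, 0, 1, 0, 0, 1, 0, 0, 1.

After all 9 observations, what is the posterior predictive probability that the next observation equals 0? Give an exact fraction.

obs 1: x=0 → posterior Dirichlet(11, 4/3, 4)
obs 2: x=0 → posterior Dirichlet(12, 4/3, 4)
obs 3: x=1 → posterior Dirichlet(12, 7/3, 4)
obs 4: x=0 → posterior Dirichlet(13, 7/3, 4)
obs 5: x=0 → posterior Dirichlet(14, 7/3, 4)
obs 6: x=1 → posterior Dirichlet(14, 10/3, 4)
obs 7: x=0 → posterior Dirichlet(15, 10/3, 4)
obs 8: x=0 → posterior Dirichlet(16, 10/3, 4)
obs 9: x=1 → posterior Dirichlet(16, 13/3, 4)

48/73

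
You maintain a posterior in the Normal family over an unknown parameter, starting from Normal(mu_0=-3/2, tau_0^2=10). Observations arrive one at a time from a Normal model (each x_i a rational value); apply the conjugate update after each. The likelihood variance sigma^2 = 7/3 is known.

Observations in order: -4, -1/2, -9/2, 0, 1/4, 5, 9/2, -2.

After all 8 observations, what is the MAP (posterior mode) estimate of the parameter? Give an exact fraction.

obs 1: x=-4 → posterior Normal(-261/74, 70/37)
obs 2: x=-1/2 → posterior Normal(-291/134, 70/67)
obs 3: x=-9/2 → posterior Normal(-561/194, 70/97)
obs 4: x=0 → posterior Normal(-561/254, 70/127)
obs 5: x=1/4 → posterior Normal(-273/157, 70/157)
obs 6: x=5 → posterior Normal(-123/187, 70/187)
obs 7: x=9/2 → posterior Normal(12/217, 10/31)
obs 8: x=-2 → posterior Normal(-48/247, 70/247)

-48/247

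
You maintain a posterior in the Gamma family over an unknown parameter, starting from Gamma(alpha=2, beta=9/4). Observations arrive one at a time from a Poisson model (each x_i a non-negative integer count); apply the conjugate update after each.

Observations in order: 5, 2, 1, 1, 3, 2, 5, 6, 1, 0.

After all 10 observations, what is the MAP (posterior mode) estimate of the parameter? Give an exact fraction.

obs 1: x=5 → posterior Gamma(7, 13/4)
obs 2: x=2 → posterior Gamma(9, 17/4)
obs 3: x=1 → posterior Gamma(10, 21/4)
obs 4: x=1 → posterior Gamma(11, 25/4)
obs 5: x=3 → posterior Gamma(14, 29/4)
obs 6: x=2 → posterior Gamma(16, 33/4)
obs 7: x=5 → posterior Gamma(21, 37/4)
obs 8: x=6 → posterior Gamma(27, 41/4)
obs 9: x=1 → posterior Gamma(28, 45/4)
obs 10: x=0 → posterior Gamma(28, 49/4)

108/49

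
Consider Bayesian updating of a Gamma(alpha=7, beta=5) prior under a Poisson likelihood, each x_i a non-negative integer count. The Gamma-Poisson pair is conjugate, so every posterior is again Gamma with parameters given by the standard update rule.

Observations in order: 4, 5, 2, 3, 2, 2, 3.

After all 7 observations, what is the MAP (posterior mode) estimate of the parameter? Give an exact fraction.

obs 1: x=4 → posterior Gamma(11, 6)
obs 2: x=5 → posterior Gamma(16, 7)
obs 3: x=2 → posterior Gamma(18, 8)
obs 4: x=3 → posterior Gamma(21, 9)
obs 5: x=2 → posterior Gamma(23, 10)
obs 6: x=2 → posterior Gamma(25, 11)
obs 7: x=3 → posterior Gamma(28, 12)

9/4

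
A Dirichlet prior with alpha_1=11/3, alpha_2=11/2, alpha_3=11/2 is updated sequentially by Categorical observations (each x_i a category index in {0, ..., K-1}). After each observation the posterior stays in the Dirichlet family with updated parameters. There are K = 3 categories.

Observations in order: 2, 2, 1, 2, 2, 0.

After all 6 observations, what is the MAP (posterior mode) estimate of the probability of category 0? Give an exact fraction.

11/53

obs 1: x=2 → posterior Dirichlet(11/3, 11/2, 13/2)
obs 2: x=2 → posterior Dirichlet(11/3, 11/2, 15/2)
obs 3: x=1 → posterior Dirichlet(11/3, 13/2, 15/2)
obs 4: x=2 → posterior Dirichlet(11/3, 13/2, 17/2)
obs 5: x=2 → posterior Dirichlet(11/3, 13/2, 19/2)
obs 6: x=0 → posterior Dirichlet(14/3, 13/2, 19/2)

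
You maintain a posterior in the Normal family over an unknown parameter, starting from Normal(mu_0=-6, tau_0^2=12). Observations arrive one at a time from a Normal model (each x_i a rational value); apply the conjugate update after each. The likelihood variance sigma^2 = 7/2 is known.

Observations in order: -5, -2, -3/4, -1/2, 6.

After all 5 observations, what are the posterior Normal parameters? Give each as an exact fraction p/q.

obs 1: x=-5 → posterior Normal(-162/31, 84/31)
obs 2: x=-2 → posterior Normal(-42/11, 84/55)
obs 3: x=-3/4 → posterior Normal(-228/79, 84/79)
obs 4: x=-1/2 → posterior Normal(-240/103, 84/103)
obs 5: x=6 → posterior Normal(-96/127, 84/127)

mu_0=-96/127, tau_0^2=84/127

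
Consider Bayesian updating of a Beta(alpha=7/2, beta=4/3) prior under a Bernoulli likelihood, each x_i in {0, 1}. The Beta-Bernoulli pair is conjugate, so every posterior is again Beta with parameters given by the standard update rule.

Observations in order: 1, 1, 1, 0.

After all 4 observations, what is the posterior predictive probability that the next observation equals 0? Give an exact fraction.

14/53

obs 1: x=1 → posterior Beta(9/2, 4/3)
obs 2: x=1 → posterior Beta(11/2, 4/3)
obs 3: x=1 → posterior Beta(13/2, 4/3)
obs 4: x=0 → posterior Beta(13/2, 7/3)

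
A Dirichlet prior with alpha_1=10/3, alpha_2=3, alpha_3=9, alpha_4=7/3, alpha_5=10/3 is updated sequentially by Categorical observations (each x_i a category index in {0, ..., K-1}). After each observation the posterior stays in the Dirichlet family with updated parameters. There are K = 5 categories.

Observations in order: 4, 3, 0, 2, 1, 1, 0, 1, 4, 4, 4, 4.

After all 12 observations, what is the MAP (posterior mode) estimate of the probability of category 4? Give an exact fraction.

11/42

obs 1: x=4 → posterior Dirichlet(10/3, 3, 9, 7/3, 13/3)
obs 2: x=3 → posterior Dirichlet(10/3, 3, 9, 10/3, 13/3)
obs 3: x=0 → posterior Dirichlet(13/3, 3, 9, 10/3, 13/3)
obs 4: x=2 → posterior Dirichlet(13/3, 3, 10, 10/3, 13/3)
obs 5: x=1 → posterior Dirichlet(13/3, 4, 10, 10/3, 13/3)
obs 6: x=1 → posterior Dirichlet(13/3, 5, 10, 10/3, 13/3)
obs 7: x=0 → posterior Dirichlet(16/3, 5, 10, 10/3, 13/3)
obs 8: x=1 → posterior Dirichlet(16/3, 6, 10, 10/3, 13/3)
obs 9: x=4 → posterior Dirichlet(16/3, 6, 10, 10/3, 16/3)
obs 10: x=4 → posterior Dirichlet(16/3, 6, 10, 10/3, 19/3)
obs 11: x=4 → posterior Dirichlet(16/3, 6, 10, 10/3, 22/3)
obs 12: x=4 → posterior Dirichlet(16/3, 6, 10, 10/3, 25/3)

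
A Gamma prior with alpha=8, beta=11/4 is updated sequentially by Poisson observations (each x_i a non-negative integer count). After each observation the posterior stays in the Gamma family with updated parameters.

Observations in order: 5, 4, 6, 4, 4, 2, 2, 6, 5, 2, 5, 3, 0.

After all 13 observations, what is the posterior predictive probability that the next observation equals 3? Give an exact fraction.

114443299194468809875282954419737330828927403283220011766134427074917000258117284910860504963710328261190144/547536857846430147465479018718724680505591641948012657445961654737954605029689563388152202313966849957495803

obs 1: x=5 → posterior Gamma(13, 15/4)
obs 2: x=4 → posterior Gamma(17, 19/4)
obs 3: x=6 → posterior Gamma(23, 23/4)
obs 4: x=4 → posterior Gamma(27, 27/4)
obs 5: x=4 → posterior Gamma(31, 31/4)
obs 6: x=2 → posterior Gamma(33, 35/4)
obs 7: x=2 → posterior Gamma(35, 39/4)
obs 8: x=6 → posterior Gamma(41, 43/4)
obs 9: x=5 → posterior Gamma(46, 47/4)
obs 10: x=2 → posterior Gamma(48, 51/4)
obs 11: x=5 → posterior Gamma(53, 55/4)
obs 12: x=3 → posterior Gamma(56, 59/4)
obs 13: x=0 → posterior Gamma(56, 63/4)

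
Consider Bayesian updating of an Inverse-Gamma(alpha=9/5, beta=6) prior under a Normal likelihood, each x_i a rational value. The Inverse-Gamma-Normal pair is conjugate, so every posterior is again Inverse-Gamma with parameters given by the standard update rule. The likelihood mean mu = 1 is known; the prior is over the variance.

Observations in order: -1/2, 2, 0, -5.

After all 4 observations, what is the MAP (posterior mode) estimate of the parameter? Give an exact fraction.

obs 1: x=-1/2 → posterior Inverse-Gamma(23/10, 57/8)
obs 2: x=2 → posterior Inverse-Gamma(14/5, 61/8)
obs 3: x=0 → posterior Inverse-Gamma(33/10, 65/8)
obs 4: x=-5 → posterior Inverse-Gamma(19/5, 209/8)

1045/192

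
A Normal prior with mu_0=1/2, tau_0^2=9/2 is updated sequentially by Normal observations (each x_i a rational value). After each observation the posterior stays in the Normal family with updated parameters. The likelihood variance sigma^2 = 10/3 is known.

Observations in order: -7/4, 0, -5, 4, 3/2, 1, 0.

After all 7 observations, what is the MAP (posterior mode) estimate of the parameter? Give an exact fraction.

13/836

obs 1: x=-7/4 → posterior Normal(-149/188, 90/47)
obs 2: x=0 → posterior Normal(-149/296, 45/37)
obs 3: x=-5 → posterior Normal(-689/404, 90/101)
obs 4: x=4 → posterior Normal(-257/512, 45/64)
obs 5: x=3/2 → posterior Normal(-19/124, 18/31)
obs 6: x=1 → posterior Normal(1/56, 45/91)
obs 7: x=0 → posterior Normal(13/836, 90/209)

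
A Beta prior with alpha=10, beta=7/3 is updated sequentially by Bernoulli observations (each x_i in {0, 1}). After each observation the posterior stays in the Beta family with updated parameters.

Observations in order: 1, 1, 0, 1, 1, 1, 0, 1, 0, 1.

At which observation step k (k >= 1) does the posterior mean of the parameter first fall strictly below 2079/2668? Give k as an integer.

obs 1: x=1 → posterior Beta(11, 7/3)
obs 2: x=1 → posterior Beta(12, 7/3)
obs 3: x=0 → posterior Beta(12, 10/3)
obs 4: x=1 → posterior Beta(13, 10/3)
obs 5: x=1 → posterior Beta(14, 10/3)
obs 6: x=1 → posterior Beta(15, 10/3)
obs 7: x=0 → posterior Beta(15, 13/3)
obs 8: x=1 → posterior Beta(16, 13/3)
obs 9: x=0 → posterior Beta(16, 16/3)
obs 10: x=1 → posterior Beta(17, 16/3)

k = 7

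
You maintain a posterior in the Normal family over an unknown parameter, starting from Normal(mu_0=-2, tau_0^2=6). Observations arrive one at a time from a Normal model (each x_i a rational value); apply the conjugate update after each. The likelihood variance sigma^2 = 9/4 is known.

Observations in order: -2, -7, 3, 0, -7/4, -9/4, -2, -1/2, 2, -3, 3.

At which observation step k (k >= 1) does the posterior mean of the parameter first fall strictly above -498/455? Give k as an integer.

k = 11

obs 1: x=-2 → posterior Normal(-2, 18/11)
obs 2: x=-7 → posterior Normal(-78/19, 18/19)
obs 3: x=3 → posterior Normal(-2, 2/3)
obs 4: x=0 → posterior Normal(-54/35, 18/35)
obs 5: x=-7/4 → posterior Normal(-68/43, 18/43)
obs 6: x=-9/4 → posterior Normal(-86/51, 6/17)
obs 7: x=-2 → posterior Normal(-102/59, 18/59)
obs 8: x=-1/2 → posterior Normal(-106/67, 18/67)
obs 9: x=2 → posterior Normal(-6/5, 6/25)
obs 10: x=-3 → posterior Normal(-114/83, 18/83)
obs 11: x=3 → posterior Normal(-90/91, 18/91)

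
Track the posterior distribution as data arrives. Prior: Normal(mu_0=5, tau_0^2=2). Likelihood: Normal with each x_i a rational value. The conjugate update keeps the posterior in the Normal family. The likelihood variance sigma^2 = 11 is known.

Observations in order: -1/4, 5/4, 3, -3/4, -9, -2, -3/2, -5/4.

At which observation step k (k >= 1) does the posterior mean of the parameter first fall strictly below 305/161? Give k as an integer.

obs 1: x=-1/4 → posterior Normal(109/26, 22/13)
obs 2: x=5/4 → posterior Normal(19/5, 22/15)
obs 3: x=3 → posterior Normal(63/17, 22/17)
obs 4: x=-3/4 → posterior Normal(123/38, 22/19)
obs 5: x=-9 → posterior Normal(29/14, 22/21)
obs 6: x=-2 → posterior Normal(79/46, 22/23)
obs 7: x=-3/2 → posterior Normal(73/50, 22/25)
obs 8: x=-5/4 → posterior Normal(34/27, 22/27)

k = 6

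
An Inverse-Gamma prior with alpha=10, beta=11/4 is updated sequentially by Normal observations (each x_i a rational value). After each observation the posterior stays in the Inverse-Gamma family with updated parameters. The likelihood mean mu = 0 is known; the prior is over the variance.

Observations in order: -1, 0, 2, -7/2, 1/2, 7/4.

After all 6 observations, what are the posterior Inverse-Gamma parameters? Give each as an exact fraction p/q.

obs 1: x=-1 → posterior Inverse-Gamma(21/2, 13/4)
obs 2: x=0 → posterior Inverse-Gamma(11, 13/4)
obs 3: x=2 → posterior Inverse-Gamma(23/2, 21/4)
obs 4: x=-7/2 → posterior Inverse-Gamma(12, 91/8)
obs 5: x=1/2 → posterior Inverse-Gamma(25/2, 23/2)
obs 6: x=7/4 → posterior Inverse-Gamma(13, 417/32)

alpha=13, beta=417/32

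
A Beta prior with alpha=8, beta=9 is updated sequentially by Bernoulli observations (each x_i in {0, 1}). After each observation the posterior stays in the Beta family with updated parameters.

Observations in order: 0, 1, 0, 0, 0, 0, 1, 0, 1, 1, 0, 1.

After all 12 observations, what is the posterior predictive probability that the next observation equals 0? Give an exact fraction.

16/29

obs 1: x=0 → posterior Beta(8, 10)
obs 2: x=1 → posterior Beta(9, 10)
obs 3: x=0 → posterior Beta(9, 11)
obs 4: x=0 → posterior Beta(9, 12)
obs 5: x=0 → posterior Beta(9, 13)
obs 6: x=0 → posterior Beta(9, 14)
obs 7: x=1 → posterior Beta(10, 14)
obs 8: x=0 → posterior Beta(10, 15)
obs 9: x=1 → posterior Beta(11, 15)
obs 10: x=1 → posterior Beta(12, 15)
obs 11: x=0 → posterior Beta(12, 16)
obs 12: x=1 → posterior Beta(13, 16)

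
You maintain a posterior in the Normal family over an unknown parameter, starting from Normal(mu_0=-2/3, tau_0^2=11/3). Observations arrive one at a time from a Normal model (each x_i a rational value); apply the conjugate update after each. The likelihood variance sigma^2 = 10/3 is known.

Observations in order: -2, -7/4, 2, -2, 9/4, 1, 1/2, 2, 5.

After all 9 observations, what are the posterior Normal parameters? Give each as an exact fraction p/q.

mu_0=211/327, tau_0^2=110/327

obs 1: x=-2 → posterior Normal(-86/63, 110/63)
obs 2: x=-7/4 → posterior Normal(-575/384, 55/48)
obs 3: x=2 → posterior Normal(-311/516, 110/129)
obs 4: x=-2 → posterior Normal(-575/648, 55/81)
obs 5: x=9/4 → posterior Normal(-139/390, 22/39)
obs 6: x=1 → posterior Normal(-73/456, 55/114)
obs 7: x=1/2 → posterior Normal(-20/261, 110/261)
obs 8: x=2 → posterior Normal(23/147, 55/147)
obs 9: x=5 → posterior Normal(211/327, 110/327)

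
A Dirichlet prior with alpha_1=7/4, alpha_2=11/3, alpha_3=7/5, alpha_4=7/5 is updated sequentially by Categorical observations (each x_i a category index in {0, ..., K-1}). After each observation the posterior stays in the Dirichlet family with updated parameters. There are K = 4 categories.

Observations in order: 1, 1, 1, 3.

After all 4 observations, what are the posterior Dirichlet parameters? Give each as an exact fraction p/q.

alpha_1=7/4, alpha_2=20/3, alpha_3=7/5, alpha_4=12/5

obs 1: x=1 → posterior Dirichlet(7/4, 14/3, 7/5, 7/5)
obs 2: x=1 → posterior Dirichlet(7/4, 17/3, 7/5, 7/5)
obs 3: x=1 → posterior Dirichlet(7/4, 20/3, 7/5, 7/5)
obs 4: x=3 → posterior Dirichlet(7/4, 20/3, 7/5, 12/5)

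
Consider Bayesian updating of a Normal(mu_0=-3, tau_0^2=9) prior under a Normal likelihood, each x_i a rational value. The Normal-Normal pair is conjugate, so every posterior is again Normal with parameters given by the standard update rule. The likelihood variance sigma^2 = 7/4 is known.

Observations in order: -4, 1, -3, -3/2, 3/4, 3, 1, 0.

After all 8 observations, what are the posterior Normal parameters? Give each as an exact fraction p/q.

mu_0=-24/59, tau_0^2=63/295

obs 1: x=-4 → posterior Normal(-165/43, 63/43)
obs 2: x=1 → posterior Normal(-129/79, 63/79)
obs 3: x=-3 → posterior Normal(-237/115, 63/115)
obs 4: x=-3/2 → posterior Normal(-291/151, 63/151)
obs 5: x=3/4 → posterior Normal(-24/17, 63/187)
obs 6: x=3 → posterior Normal(-156/223, 63/223)
obs 7: x=1 → posterior Normal(-120/259, 9/37)
obs 8: x=0 → posterior Normal(-24/59, 63/295)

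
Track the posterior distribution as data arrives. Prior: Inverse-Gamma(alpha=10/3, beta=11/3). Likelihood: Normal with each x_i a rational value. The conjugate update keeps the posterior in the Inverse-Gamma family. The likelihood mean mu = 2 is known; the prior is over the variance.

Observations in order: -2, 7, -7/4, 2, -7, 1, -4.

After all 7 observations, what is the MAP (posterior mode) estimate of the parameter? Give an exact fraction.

8659/752

obs 1: x=-2 → posterior Inverse-Gamma(23/6, 35/3)
obs 2: x=7 → posterior Inverse-Gamma(13/3, 145/6)
obs 3: x=-7/4 → posterior Inverse-Gamma(29/6, 2995/96)
obs 4: x=2 → posterior Inverse-Gamma(16/3, 2995/96)
obs 5: x=-7 → posterior Inverse-Gamma(35/6, 6883/96)
obs 6: x=1 → posterior Inverse-Gamma(19/3, 6931/96)
obs 7: x=-4 → posterior Inverse-Gamma(41/6, 8659/96)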